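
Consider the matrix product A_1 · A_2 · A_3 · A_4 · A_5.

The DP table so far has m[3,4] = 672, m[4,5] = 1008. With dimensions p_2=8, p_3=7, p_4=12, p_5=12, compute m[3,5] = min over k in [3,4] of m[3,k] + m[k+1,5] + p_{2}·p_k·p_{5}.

m[3,5] = min over k∈[3,4] of m[3,k]+m[k+1,5]+p_{2}·p_k·p_{5}.
k=3: 0 + 1008 + 8·7·12 = 1680; k=4: 672 + 0 + 8·12·12 = 1824.
Minimum: 1680 at k=3.

1680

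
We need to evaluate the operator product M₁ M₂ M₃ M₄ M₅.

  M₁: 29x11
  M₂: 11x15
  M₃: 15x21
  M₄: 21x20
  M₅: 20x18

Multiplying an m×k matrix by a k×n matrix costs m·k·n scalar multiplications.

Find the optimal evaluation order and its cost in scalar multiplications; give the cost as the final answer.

Adjacent pairs: M₁M₂ = 29·11·15 = 4785; M₂M₃ = 11·15·21 = 3465; M₃M₄ = 15·21·20 = 6300; M₄M₅ = 21·20·18 = 7560.
Length 3: M₁..M₃: k=1: 0+3465+29·11·21=10164; k=2: 4785+0+29·15·21=13920 → min 10164 | M₂..M₄: k=2: 0+6300+11·15·20=9600; k=3: 3465+0+11·21·20=8085 → min 8085 | M₃..M₅: k=3: 0+7560+15·21·18=13230; k=4: 6300+0+15·20·18=11700 → min 11700.
Length 4: M₁..M₄: k=1: 0+8085+29·11·20=14465; k=2: 4785+6300+29·15·20=19785; k=3: 10164+0+29·21·20=22344 → min 14465 | M₂..M₅: k=2: 0+11700+11·15·18=14670; k=3: 3465+7560+11·21·18=15183; k=4: 8085+0+11·20·18=12045 → min 12045.
Length 5: M₁..M₅: k=1: 0+12045+29·11·18=17787; k=2: 4785+11700+29·15·18=24315; k=3: 10164+7560+29·21·18=28686; k=4: 14465+0+29·20·18=24905 → min 17787.
Optimal parenthesization: (M₁ (((M₂ M₃) M₄) M₅)) with cost 17787.

17787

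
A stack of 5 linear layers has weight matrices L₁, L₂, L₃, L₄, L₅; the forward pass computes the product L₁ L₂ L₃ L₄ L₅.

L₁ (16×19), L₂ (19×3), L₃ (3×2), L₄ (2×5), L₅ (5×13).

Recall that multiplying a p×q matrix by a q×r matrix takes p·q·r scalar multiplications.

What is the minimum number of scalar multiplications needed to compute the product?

1268

Adjacent pairs: L₁L₂ = 16·19·3 = 912; L₂L₃ = 19·3·2 = 114; L₃L₄ = 3·2·5 = 30; L₄L₅ = 2·5·13 = 130.
Length 3: L₁..L₃: k=1: 0+114+16·19·2=722; k=2: 912+0+16·3·2=1008 → min 722 | L₂..L₄: k=2: 0+30+19·3·5=315; k=3: 114+0+19·2·5=304 → min 304 | L₃..L₅: k=3: 0+130+3·2·13=208; k=4: 30+0+3·5·13=225 → min 208.
Length 4: L₁..L₄: k=1: 0+304+16·19·5=1824; k=2: 912+30+16·3·5=1182; k=3: 722+0+16·2·5=882 → min 882 | L₂..L₅: k=2: 0+208+19·3·13=949; k=3: 114+130+19·2·13=738; k=4: 304+0+19·5·13=1539 → min 738.
Length 5: L₁..L₅: k=1: 0+738+16·19·13=4690; k=2: 912+208+16·3·13=1744; k=3: 722+130+16·2·13=1268; k=4: 882+0+16·5·13=1922 → min 1268.
Optimal order: ((L₁ (L₂ L₃)) (L₄ L₅)) with cost 1268.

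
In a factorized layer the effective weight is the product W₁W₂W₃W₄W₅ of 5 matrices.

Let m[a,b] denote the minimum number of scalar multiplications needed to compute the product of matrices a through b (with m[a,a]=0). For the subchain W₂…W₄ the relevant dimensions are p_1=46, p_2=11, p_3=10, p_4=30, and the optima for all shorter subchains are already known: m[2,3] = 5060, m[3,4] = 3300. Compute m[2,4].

m[2,4] = min over k∈[2,3] of m[2,k]+m[k+1,4]+p_{1}·p_k·p_{4}.
k=2: 0 + 3300 + 46·11·30 = 18480; k=3: 5060 + 0 + 46·10·30 = 18860.
Minimum: 18480 at k=2.

18480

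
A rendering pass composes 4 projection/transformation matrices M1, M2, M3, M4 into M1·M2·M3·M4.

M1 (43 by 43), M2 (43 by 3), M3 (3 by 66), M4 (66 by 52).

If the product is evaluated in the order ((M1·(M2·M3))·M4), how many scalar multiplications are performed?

(M2·M3): 43×3 by 3×66 → 43×66, cost 43·3·66 = 8514
(M1·(M2·M3)): 43×43 by 43×66 → 43×66, cost 43·43·66 = 122034; cumulative 130548
((M1·(M2·M3))·M4): 43×66 by 66×52 → 43×52, cost 43·66·52 = 147576; cumulative 278124
Total: 278124 scalar multiplications.

278124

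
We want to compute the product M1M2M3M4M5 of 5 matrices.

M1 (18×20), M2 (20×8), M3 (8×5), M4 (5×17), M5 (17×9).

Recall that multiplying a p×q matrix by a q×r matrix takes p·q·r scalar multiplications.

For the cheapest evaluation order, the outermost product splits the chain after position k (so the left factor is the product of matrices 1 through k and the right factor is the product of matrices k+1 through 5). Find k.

3

Adjacent pairs: M1M2 = 18·20·8 = 2880; M2M3 = 20·8·5 = 800; M3M4 = 8·5·17 = 680; M4M5 = 5·17·9 = 765.
Length 3: M1..M3: k=1: 0+800+18·20·5=2600; k=2: 2880+0+18·8·5=3600 → min 2600 | M2..M4: k=2: 0+680+20·8·17=3400; k=3: 800+0+20·5·17=2500 → min 2500 | M3..M5: k=3: 0+765+8·5·9=1125; k=4: 680+0+8·17·9=1904 → min 1125.
Length 4: M1..M4: k=1: 0+2500+18·20·17=8620; k=2: 2880+680+18·8·17=6008; k=3: 2600+0+18·5·17=4130 → min 4130 | M2..M5: k=2: 0+1125+20·8·9=2565; k=3: 800+765+20·5·9=2465; k=4: 2500+0+20·17·9=5560 → min 2465.
Top-level splits: k=1: (M1..M1)·(M2..M5) → 0+2465+18·20·9 = 5705; k=2: (M1..M2)·(M3..M5) → 2880+1125+18·8·9 = 5301; k=3: (M1..M3)·(M4..M5) → 2600+765+18·5·9 = 4175; k=4: (M1..M4)·(M5..M5) → 4130+0+18·17·9 = 6884.
Best split is after M3, i.e. k = 3.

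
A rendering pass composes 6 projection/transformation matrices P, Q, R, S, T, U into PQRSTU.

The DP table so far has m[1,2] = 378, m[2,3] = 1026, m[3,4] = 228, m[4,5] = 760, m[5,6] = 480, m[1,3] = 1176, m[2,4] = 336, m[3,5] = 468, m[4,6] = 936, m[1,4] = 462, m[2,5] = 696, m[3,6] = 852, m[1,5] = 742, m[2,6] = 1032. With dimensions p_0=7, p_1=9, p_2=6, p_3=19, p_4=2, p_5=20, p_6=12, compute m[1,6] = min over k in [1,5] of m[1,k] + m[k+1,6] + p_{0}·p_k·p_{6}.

m[1,6] = min over k∈[1,5] of m[1,k]+m[k+1,6]+p_{0}·p_k·p_{6}.
k=1: 0 + 1032 + 7·9·12 = 1788; k=2: 378 + 852 + 7·6·12 = 1734; k=3: 1176 + 936 + 7·19·12 = 3708; k=4: 462 + 480 + 7·2·12 = 1110; k=5: 742 + 0 + 7·20·12 = 2422.
Minimum: 1110 at k=4.

1110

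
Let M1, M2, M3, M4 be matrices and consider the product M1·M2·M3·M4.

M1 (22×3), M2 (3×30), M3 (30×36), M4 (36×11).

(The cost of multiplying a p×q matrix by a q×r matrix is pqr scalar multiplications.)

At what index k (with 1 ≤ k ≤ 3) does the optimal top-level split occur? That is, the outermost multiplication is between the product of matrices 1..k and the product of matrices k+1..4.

Adjacent pairs: M1M2 = 22·3·30 = 1980; M2M3 = 3·30·36 = 3240; M3M4 = 30·36·11 = 11880.
Length 3: M1..M3: k=1: 0+3240+22·3·36=5616; k=2: 1980+0+22·30·36=25740 → min 5616 | M2..M4: k=2: 0+11880+3·30·11=12870; k=3: 3240+0+3·36·11=4428 → min 4428.
Top-level splits: k=1: (M1..M1)·(M2..M4) → 0+4428+22·3·11 = 5154; k=2: (M1..M2)·(M3..M4) → 1980+11880+22·30·11 = 21120; k=3: (M1..M3)·(M4..M4) → 5616+0+22·36·11 = 14328.
Best split is after M1, i.e. k = 1.

1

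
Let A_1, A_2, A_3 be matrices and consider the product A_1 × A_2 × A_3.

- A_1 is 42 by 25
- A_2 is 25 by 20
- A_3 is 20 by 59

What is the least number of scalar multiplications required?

70560

Order (A_1 × (A_2 × A_3)): (A_2 × A_3): 25×20 by 20×59 → 25×59, cost 25·20·59 = 29500; (A_1 × (A_2 × A_3)): 42×25 by 25×59 → 42×59, cost 42·25·59 = 61950; cumulative 91450. Total 91450.
Order ((A_1 × A_2) × A_3): (A_1 × A_2): 42×25 by 25×20 → 42×20, cost 42·25·20 = 21000; ((A_1 × A_2) × A_3): 42×20 by 20×59 → 42×59, cost 42·20·59 = 49560; cumulative 70560. Total 70560.
Minimum: 70560.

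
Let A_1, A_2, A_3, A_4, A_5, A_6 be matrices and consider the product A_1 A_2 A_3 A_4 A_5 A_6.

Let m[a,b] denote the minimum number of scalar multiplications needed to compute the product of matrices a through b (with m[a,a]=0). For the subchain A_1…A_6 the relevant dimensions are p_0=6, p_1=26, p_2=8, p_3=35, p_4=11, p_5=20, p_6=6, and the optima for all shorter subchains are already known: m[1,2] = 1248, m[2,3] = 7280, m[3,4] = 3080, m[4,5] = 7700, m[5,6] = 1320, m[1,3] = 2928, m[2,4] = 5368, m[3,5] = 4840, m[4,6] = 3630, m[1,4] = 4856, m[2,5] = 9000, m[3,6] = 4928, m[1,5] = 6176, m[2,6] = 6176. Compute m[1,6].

m[1,6] = min over k∈[1,5] of m[1,k]+m[k+1,6]+p_{0}·p_k·p_{6}.
k=1: 0 + 6176 + 6·26·6 = 7112; k=2: 1248 + 4928 + 6·8·6 = 6464; k=3: 2928 + 3630 + 6·35·6 = 7818; k=4: 4856 + 1320 + 6·11·6 = 6572; k=5: 6176 + 0 + 6·20·6 = 6896.
Minimum: 6464 at k=2.

6464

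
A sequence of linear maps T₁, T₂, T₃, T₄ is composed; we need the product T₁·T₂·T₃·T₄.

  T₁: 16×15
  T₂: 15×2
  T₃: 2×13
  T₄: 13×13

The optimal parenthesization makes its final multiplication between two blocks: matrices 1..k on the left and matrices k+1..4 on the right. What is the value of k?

2

Adjacent pairs: T₁T₂ = 16·15·2 = 480; T₂T₃ = 15·2·13 = 390; T₃T₄ = 2·13·13 = 338.
Length 3: T₁..T₃: k=1: 0+390+16·15·13=3510; k=2: 480+0+16·2·13=896 → min 896 | T₂..T₄: k=2: 0+338+15·2·13=728; k=3: 390+0+15·13·13=2925 → min 728.
Top-level splits: k=1: (T₁..T₁)·(T₂..T₄) → 0+728+16·15·13 = 3848; k=2: (T₁..T₂)·(T₃..T₄) → 480+338+16·2·13 = 1234; k=3: (T₁..T₃)·(T₄..T₄) → 896+0+16·13·13 = 3600.
Best split is after T₂, i.e. k = 2.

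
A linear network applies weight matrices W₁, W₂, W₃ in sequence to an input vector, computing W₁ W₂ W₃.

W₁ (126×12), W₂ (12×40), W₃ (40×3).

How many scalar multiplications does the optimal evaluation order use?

5976

Order (W₁ (W₂ W₃)): (W₂ W₃): 12×40 by 40×3 → 12×3, cost 12·40·3 = 1440; (W₁ (W₂ W₃)): 126×12 by 12×3 → 126×3, cost 126·12·3 = 4536; cumulative 5976. Total 5976.
Order ((W₁ W₂) W₃): (W₁ W₂): 126×12 by 12×40 → 126×40, cost 126·12·40 = 60480; ((W₁ W₂) W₃): 126×40 by 40×3 → 126×3, cost 126·40·3 = 15120; cumulative 75600. Total 75600.
Minimum: 5976.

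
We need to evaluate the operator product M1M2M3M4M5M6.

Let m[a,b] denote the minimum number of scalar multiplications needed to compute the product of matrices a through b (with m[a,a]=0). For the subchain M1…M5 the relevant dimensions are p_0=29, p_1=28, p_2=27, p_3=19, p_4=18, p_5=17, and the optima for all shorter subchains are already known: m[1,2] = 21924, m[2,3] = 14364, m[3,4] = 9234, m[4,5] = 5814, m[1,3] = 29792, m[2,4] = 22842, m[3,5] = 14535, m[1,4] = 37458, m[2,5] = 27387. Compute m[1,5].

41191

m[1,5] = min over k∈[1,4] of m[1,k]+m[k+1,5]+p_{0}·p_k·p_{5}.
k=1: 0 + 27387 + 29·28·17 = 41191; k=2: 21924 + 14535 + 29·27·17 = 49770; k=3: 29792 + 5814 + 29·19·17 = 44973; k=4: 37458 + 0 + 29·18·17 = 46332.
Minimum: 41191 at k=1.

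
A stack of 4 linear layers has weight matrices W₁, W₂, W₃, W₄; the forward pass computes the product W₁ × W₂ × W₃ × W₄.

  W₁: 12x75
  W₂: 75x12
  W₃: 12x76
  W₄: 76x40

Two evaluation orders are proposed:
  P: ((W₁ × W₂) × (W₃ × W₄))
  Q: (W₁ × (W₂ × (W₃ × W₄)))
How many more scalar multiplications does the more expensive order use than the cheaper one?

55440

Order P = ((W₁ × W₂) × (W₃ × W₄)): (W₁ × W₂): 12×75 by 75×12 → 12×12, cost 12·75·12 = 10800; (W₃ × W₄): 12×76 by 76×40 → 12×40, cost 12·76·40 = 36480; ((W₁ × W₂) × (W₃ × W₄)): 12×12 by 12×40 → 12×40, cost 12·12·40 = 5760; cumulative 53040. Total 53040.
Order Q = (W₁ × (W₂ × (W₃ × W₄))): (W₃ × W₄): 12×76 by 76×40 → 12×40, cost 12·76·40 = 36480; (W₂ × (W₃ × W₄)): 75×12 by 12×40 → 75×40, cost 75·12·40 = 36000; cumulative 72480; (W₁ × (W₂ × (W₃ × W₄))): 12×75 by 75×40 → 12×40, cost 12·75·40 = 36000; cumulative 108480. Total 108480.
Difference: |53040 − 108480| = 55440.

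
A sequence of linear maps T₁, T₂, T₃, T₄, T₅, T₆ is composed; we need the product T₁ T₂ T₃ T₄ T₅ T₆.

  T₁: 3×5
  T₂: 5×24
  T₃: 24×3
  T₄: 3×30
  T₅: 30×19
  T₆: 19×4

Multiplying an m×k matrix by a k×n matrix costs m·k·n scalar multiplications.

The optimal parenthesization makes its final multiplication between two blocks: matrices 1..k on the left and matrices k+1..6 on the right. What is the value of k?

Adjacent pairs: T₁T₂ = 3·5·24 = 360; T₂T₃ = 5·24·3 = 360; T₃T₄ = 24·3·30 = 2160; T₄T₅ = 3·30·19 = 1710; T₅T₆ = 30·19·4 = 2280.
Length 3: T₁..T₃: k=1: 0+360+3·5·3=405; k=2: 360+0+3·24·3=576 → min 405 | T₂..T₄: k=2: 0+2160+5·24·30=5760; k=3: 360+0+5·3·30=810 → min 810 | T₃..T₅: k=3: 0+1710+24·3·19=3078; k=4: 2160+0+24·30·19=15840 → min 3078 | T₄..T₆: k=4: 0+2280+3·30·4=2640; k=5: 1710+0+3·19·4=1938 → min 1938.
Length 4: T₁..T₄: k=1: 0+810+3·5·30=1260; k=2: 360+2160+3·24·30=4680; k=3: 405+0+3·3·30=675 → min 675 | T₂..T₅: k=2: 0+3078+5·24·19=5358; k=3: 360+1710+5·3·19=2355; k=4: 810+0+5·30·19=3660 → min 2355 | T₃..T₆: k=3: 0+1938+24·3·4=2226; k=4: 2160+2280+24·30·4=7320; k=5: 3078+0+24·19·4=4902 → min 2226.
Length 5: T₁..T₅: k=1: 0+2355+3·5·19=2640; k=2: 360+3078+3·24·19=4806; k=3: 405+1710+3·3·19=2286; k=4: 675+0+3·30·19=2385 → min 2286 | T₂..T₆: k=2: 0+2226+5·24·4=2706; k=3: 360+1938+5·3·4=2358; k=4: 810+2280+5·30·4=3690; k=5: 2355+0+5·19·4=2735 → min 2358.
Top-level splits: k=1: (T₁..T₁)·(T₂..T₆) → 0+2358+3·5·4 = 2418; k=2: (T₁..T₂)·(T₃..T₆) → 360+2226+3·24·4 = 2874; k=3: (T₁..T₃)·(T₄..T₆) → 405+1938+3·3·4 = 2379; k=4: (T₁..T₄)·(T₅..T₆) → 675+2280+3·30·4 = 3315; k=5: (T₁..T₅)·(T₆..T₆) → 2286+0+3·19·4 = 2514.
Best split is after T₃, i.e. k = 3.

3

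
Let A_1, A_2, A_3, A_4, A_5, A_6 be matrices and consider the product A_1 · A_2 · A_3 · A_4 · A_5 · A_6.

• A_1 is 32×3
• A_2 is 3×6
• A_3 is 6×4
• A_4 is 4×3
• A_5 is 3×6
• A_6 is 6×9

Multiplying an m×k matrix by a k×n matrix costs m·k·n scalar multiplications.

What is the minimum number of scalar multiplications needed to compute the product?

1188

Adjacent pairs: A_1A_2 = 32·3·6 = 576; A_2A_3 = 3·6·4 = 72; A_3A_4 = 6·4·3 = 72; A_4A_5 = 4·3·6 = 72; A_5A_6 = 3·6·9 = 162.
Length 3: A_1..A_3: k=1: 0+72+32·3·4=456; k=2: 576+0+32·6·4=1344 → min 456 | A_2..A_4: k=2: 0+72+3·6·3=126; k=3: 72+0+3·4·3=108 → min 108 | A_3..A_5: k=3: 0+72+6·4·6=216; k=4: 72+0+6·3·6=180 → min 180 | A_4..A_6: k=4: 0+162+4·3·9=270; k=5: 72+0+4·6·9=288 → min 270.
Length 4: A_1..A_4: k=1: 0+108+32·3·3=396; k=2: 576+72+32·6·3=1224; k=3: 456+0+32·4·3=840 → min 396 | A_2..A_5: k=2: 0+180+3·6·6=288; k=3: 72+72+3·4·6=216; k=4: 108+0+3·3·6=162 → min 162 | A_3..A_6: k=3: 0+270+6·4·9=486; k=4: 72+162+6·3·9=396; k=5: 180+0+6·6·9=504 → min 396.
Length 5: A_1..A_5: k=1: 0+162+32·3·6=738; k=2: 576+180+32·6·6=1908; k=3: 456+72+32·4·6=1296; k=4: 396+0+32·3·6=972 → min 738 | A_2..A_6: k=2: 0+396+3·6·9=558; k=3: 72+270+3·4·9=450; k=4: 108+162+3·3·9=351; k=5: 162+0+3·6·9=324 → min 324.
Length 6: A_1..A_6: k=1: 0+324+32·3·9=1188; k=2: 576+396+32·6·9=2700; k=3: 456+270+32·4·9=1878; k=4: 396+162+32·3·9=1422; k=5: 738+0+32·6·9=2466 → min 1188.
Optimal order: (A_1 · ((((A_2 · A_3) · A_4) · A_5) · A_6)) with cost 1188.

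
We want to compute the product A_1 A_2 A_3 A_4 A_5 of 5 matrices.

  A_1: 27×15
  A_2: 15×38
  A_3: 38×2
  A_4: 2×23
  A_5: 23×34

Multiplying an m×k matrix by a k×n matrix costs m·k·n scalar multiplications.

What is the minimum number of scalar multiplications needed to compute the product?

5350

Adjacent pairs: A_1A_2 = 27·15·38 = 15390; A_2A_3 = 15·38·2 = 1140; A_3A_4 = 38·2·23 = 1748; A_4A_5 = 2·23·34 = 1564.
Length 3: A_1..A_3: k=1: 0+1140+27·15·2=1950; k=2: 15390+0+27·38·2=17442 → min 1950 | A_2..A_4: k=2: 0+1748+15·38·23=14858; k=3: 1140+0+15·2·23=1830 → min 1830 | A_3..A_5: k=3: 0+1564+38·2·34=4148; k=4: 1748+0+38·23·34=31464 → min 4148.
Length 4: A_1..A_4: k=1: 0+1830+27·15·23=11145; k=2: 15390+1748+27·38·23=40736; k=3: 1950+0+27·2·23=3192 → min 3192 | A_2..A_5: k=2: 0+4148+15·38·34=23528; k=3: 1140+1564+15·2·34=3724; k=4: 1830+0+15·23·34=13560 → min 3724.
Length 5: A_1..A_5: k=1: 0+3724+27·15·34=17494; k=2: 15390+4148+27·38·34=54422; k=3: 1950+1564+27·2·34=5350; k=4: 3192+0+27·23·34=24306 → min 5350.
Optimal order: ((A_1 (A_2 A_3)) (A_4 A_5)) with cost 5350.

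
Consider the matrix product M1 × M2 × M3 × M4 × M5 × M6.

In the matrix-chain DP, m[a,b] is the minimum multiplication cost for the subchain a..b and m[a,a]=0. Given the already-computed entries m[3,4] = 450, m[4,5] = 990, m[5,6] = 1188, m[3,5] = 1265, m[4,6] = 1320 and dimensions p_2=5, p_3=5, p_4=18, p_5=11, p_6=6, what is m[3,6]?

m[3,6] = min over k∈[3,5] of m[3,k]+m[k+1,6]+p_{2}·p_k·p_{6}.
k=3: 0 + 1320 + 5·5·6 = 1470; k=4: 450 + 1188 + 5·18·6 = 2178; k=5: 1265 + 0 + 5·11·6 = 1595.
Minimum: 1470 at k=3.

1470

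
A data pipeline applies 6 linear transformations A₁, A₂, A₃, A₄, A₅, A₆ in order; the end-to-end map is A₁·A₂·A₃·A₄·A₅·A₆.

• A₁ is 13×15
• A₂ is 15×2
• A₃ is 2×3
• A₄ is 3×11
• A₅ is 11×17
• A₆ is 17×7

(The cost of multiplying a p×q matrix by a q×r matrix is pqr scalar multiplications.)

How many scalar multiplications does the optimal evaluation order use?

1250

Adjacent pairs: A₁A₂ = 13·15·2 = 390; A₂A₃ = 15·2·3 = 90; A₃A₄ = 2·3·11 = 66; A₄A₅ = 3·11·17 = 561; A₅A₆ = 11·17·7 = 1309.
Length 3: A₁..A₃: k=1: 0+90+13·15·3=675; k=2: 390+0+13·2·3=468 → min 468 | A₂..A₄: k=2: 0+66+15·2·11=396; k=3: 90+0+15·3·11=585 → min 396 | A₃..A₅: k=3: 0+561+2·3·17=663; k=4: 66+0+2·11·17=440 → min 440 | A₄..A₆: k=4: 0+1309+3·11·7=1540; k=5: 561+0+3·17·7=918 → min 918.
Length 4: A₁..A₄: k=1: 0+396+13·15·11=2541; k=2: 390+66+13·2·11=742; k=3: 468+0+13·3·11=897 → min 742 | A₂..A₅: k=2: 0+440+15·2·17=950; k=3: 90+561+15·3·17=1416; k=4: 396+0+15·11·17=3201 → min 950 | A₃..A₆: k=3: 0+918+2·3·7=960; k=4: 66+1309+2·11·7=1529; k=5: 440+0+2·17·7=678 → min 678.
Length 5: A₁..A₅: k=1: 0+950+13·15·17=4265; k=2: 390+440+13·2·17=1272; k=3: 468+561+13·3·17=1692; k=4: 742+0+13·11·17=3173 → min 1272 | A₂..A₆: k=2: 0+678+15·2·7=888; k=3: 90+918+15·3·7=1323; k=4: 396+1309+15·11·7=2860; k=5: 950+0+15·17·7=2735 → min 888.
Length 6: A₁..A₆: k=1: 0+888+13·15·7=2253; k=2: 390+678+13·2·7=1250; k=3: 468+918+13·3·7=1659; k=4: 742+1309+13·11·7=3052; k=5: 1272+0+13·17·7=2819 → min 1250.
Optimal order: ((A₁·A₂)·(((A₃·A₄)·A₅)·A₆)) with cost 1250.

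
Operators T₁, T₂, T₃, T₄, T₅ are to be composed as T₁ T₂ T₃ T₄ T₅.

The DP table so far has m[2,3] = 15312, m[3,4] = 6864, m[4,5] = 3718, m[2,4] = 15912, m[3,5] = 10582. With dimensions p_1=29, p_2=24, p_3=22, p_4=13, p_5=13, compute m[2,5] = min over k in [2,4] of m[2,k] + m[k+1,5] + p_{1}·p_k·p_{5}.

19630

m[2,5] = min over k∈[2,4] of m[2,k]+m[k+1,5]+p_{1}·p_k·p_{5}.
k=2: 0 + 10582 + 29·24·13 = 19630; k=3: 15312 + 3718 + 29·22·13 = 27324; k=4: 15912 + 0 + 29·13·13 = 20813.
Minimum: 19630 at k=2.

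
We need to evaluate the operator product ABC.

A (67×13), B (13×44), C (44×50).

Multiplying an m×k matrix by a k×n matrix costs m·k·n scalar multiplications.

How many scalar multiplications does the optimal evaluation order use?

72150

Order (A(BC)): (BC): 13×44 by 44×50 → 13×50, cost 13·44·50 = 28600; (A(BC)): 67×13 by 13×50 → 67×50, cost 67·13·50 = 43550; cumulative 72150. Total 72150.
Order ((AB)C): (AB): 67×13 by 13×44 → 67×44, cost 67·13·44 = 38324; ((AB)C): 67×44 by 44×50 → 67×50, cost 67·44·50 = 147400; cumulative 185724. Total 185724.
Minimum: 72150.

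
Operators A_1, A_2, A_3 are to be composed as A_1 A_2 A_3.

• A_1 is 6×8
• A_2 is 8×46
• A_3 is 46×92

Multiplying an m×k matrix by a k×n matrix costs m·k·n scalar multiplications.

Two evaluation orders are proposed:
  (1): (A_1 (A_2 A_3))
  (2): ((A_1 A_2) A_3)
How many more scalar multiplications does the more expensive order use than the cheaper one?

Order (1) = (A_1 (A_2 A_3)): (A_2 A_3): 8×46 by 46×92 → 8×92, cost 8·46·92 = 33856; (A_1 (A_2 A_3)): 6×8 by 8×92 → 6×92, cost 6·8·92 = 4416; cumulative 38272. Total 38272.
Order (2) = ((A_1 A_2) A_3): (A_1 A_2): 6×8 by 8×46 → 6×46, cost 6·8·46 = 2208; ((A_1 A_2) A_3): 6×46 by 46×92 → 6×92, cost 6·46·92 = 25392; cumulative 27600. Total 27600.
Difference: |38272 − 27600| = 10672.

10672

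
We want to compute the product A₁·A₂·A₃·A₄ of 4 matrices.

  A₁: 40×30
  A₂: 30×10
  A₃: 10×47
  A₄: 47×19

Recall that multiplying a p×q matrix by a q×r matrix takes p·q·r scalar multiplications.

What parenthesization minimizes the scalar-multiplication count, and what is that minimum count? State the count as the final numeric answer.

28530

Adjacent pairs: A₁A₂ = 40·30·10 = 12000; A₂A₃ = 30·10·47 = 14100; A₃A₄ = 10·47·19 = 8930.
Length 3: A₁..A₃: k=1: 0+14100+40·30·47=70500; k=2: 12000+0+40·10·47=30800 → min 30800 | A₂..A₄: k=2: 0+8930+30·10·19=14630; k=3: 14100+0+30·47·19=40890 → min 14630.
Length 4: A₁..A₄: k=1: 0+14630+40·30·19=37430; k=2: 12000+8930+40·10·19=28530; k=3: 30800+0+40·47·19=66520 → min 28530.
Optimal parenthesization: ((A₁·A₂)·(A₃·A₄)) with cost 28530.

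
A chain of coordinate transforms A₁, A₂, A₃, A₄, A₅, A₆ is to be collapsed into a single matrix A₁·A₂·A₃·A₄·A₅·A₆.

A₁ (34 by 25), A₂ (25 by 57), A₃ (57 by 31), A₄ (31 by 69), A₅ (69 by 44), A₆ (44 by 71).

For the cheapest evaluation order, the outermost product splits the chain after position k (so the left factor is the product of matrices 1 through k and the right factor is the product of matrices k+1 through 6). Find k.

1

Adjacent pairs: A₁A₂ = 34·25·57 = 48450; A₂A₃ = 25·57·31 = 44175; A₃A₄ = 57·31·69 = 121923; A₄A₅ = 31·69·44 = 94116; A₅A₆ = 69·44·71 = 215556.
Length 3: A₁..A₃: k=1: 0+44175+34·25·31=70525; k=2: 48450+0+34·57·31=108528 → min 70525 | A₂..A₄: k=2: 0+121923+25·57·69=220248; k=3: 44175+0+25·31·69=97650 → min 97650 | A₃..A₅: k=3: 0+94116+57·31·44=171864; k=4: 121923+0+57·69·44=294975 → min 171864 | A₄..A₆: k=4: 0+215556+31·69·71=367425; k=5: 94116+0+31·44·71=190960 → min 190960.
Length 4: A₁..A₄: k=1: 0+97650+34·25·69=156300; k=2: 48450+121923+34·57·69=304095; k=3: 70525+0+34·31·69=143251 → min 143251 | A₂..A₅: k=2: 0+171864+25·57·44=234564; k=3: 44175+94116+25·31·44=172391; k=4: 97650+0+25·69·44=173550 → min 172391 | A₃..A₆: k=3: 0+190960+57·31·71=316417; k=4: 121923+215556+57·69·71=616722; k=5: 171864+0+57·44·71=349932 → min 316417.
Length 5: A₁..A₅: k=1: 0+172391+34·25·44=209791; k=2: 48450+171864+34·57·44=305586; k=3: 70525+94116+34·31·44=211017; k=4: 143251+0+34·69·44=246475 → min 209791 | A₂..A₆: k=2: 0+316417+25·57·71=417592; k=3: 44175+190960+25·31·71=290160; k=4: 97650+215556+25·69·71=435681; k=5: 172391+0+25·44·71=250491 → min 250491.
Top-level splits: k=1: (A₁..A₁)·(A₂..A₆) → 0+250491+34·25·71 = 310841; k=2: (A₁..A₂)·(A₃..A₆) → 48450+316417+34·57·71 = 502465; k=3: (A₁..A₃)·(A₄..A₆) → 70525+190960+34·31·71 = 336319; k=4: (A₁..A₄)·(A₅..A₆) → 143251+215556+34·69·71 = 525373; k=5: (A₁..A₅)·(A₆..A₆) → 209791+0+34·44·71 = 316007.
Best split is after A₁, i.e. k = 1.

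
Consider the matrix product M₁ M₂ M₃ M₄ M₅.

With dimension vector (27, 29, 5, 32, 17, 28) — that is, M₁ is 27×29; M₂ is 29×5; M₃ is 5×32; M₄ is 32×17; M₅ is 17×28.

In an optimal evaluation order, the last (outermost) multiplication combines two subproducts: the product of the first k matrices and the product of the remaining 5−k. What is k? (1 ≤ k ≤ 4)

2

Adjacent pairs: M₁M₂ = 27·29·5 = 3915; M₂M₃ = 29·5·32 = 4640; M₃M₄ = 5·32·17 = 2720; M₄M₅ = 32·17·28 = 15232.
Length 3: M₁..M₃: k=1: 0+4640+27·29·32=29696; k=2: 3915+0+27·5·32=8235 → min 8235 | M₂..M₄: k=2: 0+2720+29·5·17=5185; k=3: 4640+0+29·32·17=20416 → min 5185 | M₃..M₅: k=3: 0+15232+5·32·28=19712; k=4: 2720+0+5·17·28=5100 → min 5100.
Length 4: M₁..M₄: k=1: 0+5185+27·29·17=18496; k=2: 3915+2720+27·5·17=8930; k=3: 8235+0+27·32·17=22923 → min 8930 | M₂..M₅: k=2: 0+5100+29·5·28=9160; k=3: 4640+15232+29·32·28=45856; k=4: 5185+0+29·17·28=18989 → min 9160.
Top-level splits: k=1: (M₁..M₁)·(M₂..M₅) → 0+9160+27·29·28 = 31084; k=2: (M₁..M₂)·(M₃..M₅) → 3915+5100+27·5·28 = 12795; k=3: (M₁..M₃)·(M₄..M₅) → 8235+15232+27·32·28 = 47659; k=4: (M₁..M₄)·(M₅..M₅) → 8930+0+27·17·28 = 21782.
Best split is after M₂, i.e. k = 2.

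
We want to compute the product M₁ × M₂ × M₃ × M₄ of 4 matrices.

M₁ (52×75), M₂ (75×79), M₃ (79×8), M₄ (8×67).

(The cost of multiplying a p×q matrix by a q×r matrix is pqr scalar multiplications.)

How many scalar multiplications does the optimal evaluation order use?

Adjacent pairs: M₁M₂ = 52·75·79 = 308100; M₂M₃ = 75·79·8 = 47400; M₃M₄ = 79·8·67 = 42344.
Length 3: M₁..M₃: k=1: 0+47400+52·75·8=78600; k=2: 308100+0+52·79·8=340964 → min 78600 | M₂..M₄: k=2: 0+42344+75·79·67=439319; k=3: 47400+0+75·8·67=87600 → min 87600.
Length 4: M₁..M₄: k=1: 0+87600+52·75·67=348900; k=2: 308100+42344+52·79·67=625680; k=3: 78600+0+52·8·67=106472 → min 106472.
Optimal order: ((M₁ × (M₂ × M₃)) × M₄) with cost 106472.

106472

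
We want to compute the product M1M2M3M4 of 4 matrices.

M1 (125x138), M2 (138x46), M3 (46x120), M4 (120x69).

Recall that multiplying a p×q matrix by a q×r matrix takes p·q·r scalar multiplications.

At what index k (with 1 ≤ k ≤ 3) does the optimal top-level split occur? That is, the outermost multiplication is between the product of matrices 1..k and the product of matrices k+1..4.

Adjacent pairs: M1M2 = 125·138·46 = 793500; M2M3 = 138·46·120 = 761760; M3M4 = 46·120·69 = 380880.
Length 3: M1..M3: k=1: 0+761760+125·138·120=2831760; k=2: 793500+0+125·46·120=1483500 → min 1483500 | M2..M4: k=2: 0+380880+138·46·69=818892; k=3: 761760+0+138·120·69=1904400 → min 818892.
Top-level splits: k=1: (M1..M1)·(M2..M4) → 0+818892+125·138·69 = 2009142; k=2: (M1..M2)·(M3..M4) → 793500+380880+125·46·69 = 1571130; k=3: (M1..M3)·(M4..M4) → 1483500+0+125·120·69 = 2518500.
Best split is after M2, i.e. k = 2.

2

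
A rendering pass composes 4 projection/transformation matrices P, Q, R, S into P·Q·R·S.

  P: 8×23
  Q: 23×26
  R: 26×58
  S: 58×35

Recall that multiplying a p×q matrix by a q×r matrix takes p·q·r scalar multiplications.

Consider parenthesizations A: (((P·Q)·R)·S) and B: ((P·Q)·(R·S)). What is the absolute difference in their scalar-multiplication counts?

Order A = (((P·Q)·R)·S): (P·Q): 8×23 by 23×26 → 8×26, cost 8·23·26 = 4784; ((P·Q)·R): 8×26 by 26×58 → 8×58, cost 8·26·58 = 12064; cumulative 16848; (((P·Q)·R)·S): 8×58 by 58×35 → 8×35, cost 8·58·35 = 16240; cumulative 33088. Total 33088.
Order B = ((P·Q)·(R·S)): (P·Q): 8×23 by 23×26 → 8×26, cost 8·23·26 = 4784; (R·S): 26×58 by 58×35 → 26×35, cost 26·58·35 = 52780; ((P·Q)·(R·S)): 8×26 by 26×35 → 8×35, cost 8·26·35 = 7280; cumulative 64844. Total 64844.
Difference: |33088 − 64844| = 31756.

31756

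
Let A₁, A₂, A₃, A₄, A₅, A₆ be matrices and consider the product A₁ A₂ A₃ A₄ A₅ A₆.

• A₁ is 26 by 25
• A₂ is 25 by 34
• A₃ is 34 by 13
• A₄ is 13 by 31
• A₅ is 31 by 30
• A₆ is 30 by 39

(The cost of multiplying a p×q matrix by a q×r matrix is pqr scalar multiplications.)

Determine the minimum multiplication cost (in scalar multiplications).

Adjacent pairs: A₁A₂ = 26·25·34 = 22100; A₂A₃ = 25·34·13 = 11050; A₃A₄ = 34·13·31 = 13702; A₄A₅ = 13·31·30 = 12090; A₅A₆ = 31·30·39 = 36270.
Length 3: A₁..A₃: k=1: 0+11050+26·25·13=19500; k=2: 22100+0+26·34·13=33592 → min 19500 | A₂..A₄: k=2: 0+13702+25·34·31=40052; k=3: 11050+0+25·13·31=21125 → min 21125 | A₃..A₅: k=3: 0+12090+34·13·30=25350; k=4: 13702+0+34·31·30=45322 → min 25350 | A₄..A₆: k=4: 0+36270+13·31·39=51987; k=5: 12090+0+13·30·39=27300 → min 27300.
Length 4: A₁..A₄: k=1: 0+21125+26·25·31=41275; k=2: 22100+13702+26·34·31=63206; k=3: 19500+0+26·13·31=29978 → min 29978 | A₂..A₅: k=2: 0+25350+25·34·30=50850; k=3: 11050+12090+25·13·30=32890; k=4: 21125+0+25·31·30=44375 → min 32890 | A₃..A₆: k=3: 0+27300+34·13·39=44538; k=4: 13702+36270+34·31·39=91078; k=5: 25350+0+34·30·39=65130 → min 44538.
Length 5: A₁..A₅: k=1: 0+32890+26·25·30=52390; k=2: 22100+25350+26·34·30=73970; k=3: 19500+12090+26·13·30=41730; k=4: 29978+0+26·31·30=54158 → min 41730 | A₂..A₆: k=2: 0+44538+25·34·39=77688; k=3: 11050+27300+25·13·39=51025; k=4: 21125+36270+25·31·39=87620; k=5: 32890+0+25·30·39=62140 → min 51025.
Length 6: A₁..A₆: k=1: 0+51025+26·25·39=76375; k=2: 22100+44538+26·34·39=101114; k=3: 19500+27300+26·13·39=59982; k=4: 29978+36270+26·31·39=97682; k=5: 41730+0+26·30·39=72150 → min 59982.
Optimal order: ((A₁ (A₂ A₃)) ((A₄ A₅) A₆)) with cost 59982.

59982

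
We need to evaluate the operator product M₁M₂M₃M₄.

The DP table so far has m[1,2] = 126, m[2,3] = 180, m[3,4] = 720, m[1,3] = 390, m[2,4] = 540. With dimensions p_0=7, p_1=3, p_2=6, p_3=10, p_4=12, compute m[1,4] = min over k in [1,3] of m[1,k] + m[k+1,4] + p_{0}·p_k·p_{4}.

m[1,4] = min over k∈[1,3] of m[1,k]+m[k+1,4]+p_{0}·p_k·p_{4}.
k=1: 0 + 540 + 7·3·12 = 792; k=2: 126 + 720 + 7·6·12 = 1350; k=3: 390 + 0 + 7·10·12 = 1230.
Minimum: 792 at k=1.

792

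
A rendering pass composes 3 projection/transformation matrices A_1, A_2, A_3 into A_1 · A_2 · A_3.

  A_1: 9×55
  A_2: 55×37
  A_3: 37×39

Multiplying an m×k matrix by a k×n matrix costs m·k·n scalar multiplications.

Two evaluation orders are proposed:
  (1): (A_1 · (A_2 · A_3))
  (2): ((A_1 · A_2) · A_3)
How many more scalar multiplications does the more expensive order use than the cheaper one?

67368

Order (1) = (A_1 · (A_2 · A_3)): (A_2 · A_3): 55×37 by 37×39 → 55×39, cost 55·37·39 = 79365; (A_1 · (A_2 · A_3)): 9×55 by 55×39 → 9×39, cost 9·55·39 = 19305; cumulative 98670. Total 98670.
Order (2) = ((A_1 · A_2) · A_3): (A_1 · A_2): 9×55 by 55×37 → 9×37, cost 9·55·37 = 18315; ((A_1 · A_2) · A_3): 9×37 by 37×39 → 9×39, cost 9·37·39 = 12987; cumulative 31302. Total 31302.
Difference: |98670 − 31302| = 67368.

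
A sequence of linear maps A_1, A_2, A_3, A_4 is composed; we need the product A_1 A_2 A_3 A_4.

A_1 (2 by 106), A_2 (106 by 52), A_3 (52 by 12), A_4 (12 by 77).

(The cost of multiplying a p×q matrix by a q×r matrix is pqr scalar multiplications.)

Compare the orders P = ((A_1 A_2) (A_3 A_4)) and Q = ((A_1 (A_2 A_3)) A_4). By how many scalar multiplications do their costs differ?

Order P = ((A_1 A_2) (A_3 A_4)): (A_1 A_2): 2×106 by 106×52 → 2×52, cost 2·106·52 = 11024; (A_3 A_4): 52×12 by 12×77 → 52×77, cost 52·12·77 = 48048; ((A_1 A_2) (A_3 A_4)): 2×52 by 52×77 → 2×77, cost 2·52·77 = 8008; cumulative 67080. Total 67080.
Order Q = ((A_1 (A_2 A_3)) A_4): (A_2 A_3): 106×52 by 52×12 → 106×12, cost 106·52·12 = 66144; (A_1 (A_2 A_3)): 2×106 by 106×12 → 2×12, cost 2·106·12 = 2544; cumulative 68688; ((A_1 (A_2 A_3)) A_4): 2×12 by 12×77 → 2×77, cost 2·12·77 = 1848; cumulative 70536. Total 70536.
Difference: |67080 − 70536| = 3456.

3456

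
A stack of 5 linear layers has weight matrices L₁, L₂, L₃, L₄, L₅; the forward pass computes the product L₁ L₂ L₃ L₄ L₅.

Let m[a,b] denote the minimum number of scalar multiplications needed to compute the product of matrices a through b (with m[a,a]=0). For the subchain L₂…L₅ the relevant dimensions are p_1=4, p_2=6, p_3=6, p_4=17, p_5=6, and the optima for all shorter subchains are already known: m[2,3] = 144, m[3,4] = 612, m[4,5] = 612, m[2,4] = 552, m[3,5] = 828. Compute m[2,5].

900

m[2,5] = min over k∈[2,4] of m[2,k]+m[k+1,5]+p_{1}·p_k·p_{5}.
k=2: 0 + 828 + 4·6·6 = 972; k=3: 144 + 612 + 4·6·6 = 900; k=4: 552 + 0 + 4·17·6 = 960.
Minimum: 900 at k=3.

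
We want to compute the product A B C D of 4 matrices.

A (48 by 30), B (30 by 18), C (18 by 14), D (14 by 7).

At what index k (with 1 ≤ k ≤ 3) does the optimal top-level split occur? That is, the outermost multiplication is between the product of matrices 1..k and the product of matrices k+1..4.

Adjacent pairs: AB = 48·30·18 = 25920; BC = 30·18·14 = 7560; CD = 18·14·7 = 1764.
Length 3: A..C: k=1: 0+7560+48·30·14=27720; k=2: 25920+0+48·18·14=38016 → min 27720 | B..D: k=2: 0+1764+30·18·7=5544; k=3: 7560+0+30·14·7=10500 → min 5544.
Top-level splits: k=1: (A..A)·(B..D) → 0+5544+48·30·7 = 15624; k=2: (A..B)·(C..D) → 25920+1764+48·18·7 = 33732; k=3: (A..C)·(D..D) → 27720+0+48·14·7 = 32424.
Best split is after A, i.e. k = 1.

1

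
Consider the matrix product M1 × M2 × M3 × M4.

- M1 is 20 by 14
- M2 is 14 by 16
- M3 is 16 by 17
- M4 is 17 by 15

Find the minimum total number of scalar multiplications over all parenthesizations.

11578

Adjacent pairs: M1M2 = 20·14·16 = 4480; M2M3 = 14·16·17 = 3808; M3M4 = 16·17·15 = 4080.
Length 3: M1..M3: k=1: 0+3808+20·14·17=8568; k=2: 4480+0+20·16·17=9920 → min 8568 | M2..M4: k=2: 0+4080+14·16·15=7440; k=3: 3808+0+14·17·15=7378 → min 7378.
Length 4: M1..M4: k=1: 0+7378+20·14·15=11578; k=2: 4480+4080+20·16·15=13360; k=3: 8568+0+20·17·15=13668 → min 11578.
Optimal order: (M1 × ((M2 × M3) × M4)) with cost 11578.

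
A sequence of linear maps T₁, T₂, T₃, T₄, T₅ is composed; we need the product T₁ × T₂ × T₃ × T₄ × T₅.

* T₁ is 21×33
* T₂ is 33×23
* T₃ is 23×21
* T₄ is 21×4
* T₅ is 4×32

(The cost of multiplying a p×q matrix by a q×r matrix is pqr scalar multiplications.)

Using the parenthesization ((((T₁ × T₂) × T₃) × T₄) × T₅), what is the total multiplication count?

(T₁ × T₂): 21×33 by 33×23 → 21×23, cost 21·33·23 = 15939
((T₁ × T₂) × T₃): 21×23 by 23×21 → 21×21, cost 21·23·21 = 10143; cumulative 26082
(((T₁ × T₂) × T₃) × T₄): 21×21 by 21×4 → 21×4, cost 21·21·4 = 1764; cumulative 27846
((((T₁ × T₂) × T₃) × T₄) × T₅): 21×4 by 4×32 → 21×32, cost 21·4·32 = 2688; cumulative 30534
Total: 30534 scalar multiplications.

30534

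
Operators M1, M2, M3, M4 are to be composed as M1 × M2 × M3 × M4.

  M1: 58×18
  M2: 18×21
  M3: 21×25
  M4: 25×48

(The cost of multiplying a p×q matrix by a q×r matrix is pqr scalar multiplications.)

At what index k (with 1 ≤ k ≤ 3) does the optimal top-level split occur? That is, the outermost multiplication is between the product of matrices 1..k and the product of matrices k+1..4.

1

Adjacent pairs: M1M2 = 58·18·21 = 21924; M2M3 = 18·21·25 = 9450; M3M4 = 21·25·48 = 25200.
Length 3: M1..M3: k=1: 0+9450+58·18·25=35550; k=2: 21924+0+58·21·25=52374 → min 35550 | M2..M4: k=2: 0+25200+18·21·48=43344; k=3: 9450+0+18·25·48=31050 → min 31050.
Top-level splits: k=1: (M1..M1)·(M2..M4) → 0+31050+58·18·48 = 81162; k=2: (M1..M2)·(M3..M4) → 21924+25200+58·21·48 = 105588; k=3: (M1..M3)·(M4..M4) → 35550+0+58·25·48 = 105150.
Best split is after M1, i.e. k = 1.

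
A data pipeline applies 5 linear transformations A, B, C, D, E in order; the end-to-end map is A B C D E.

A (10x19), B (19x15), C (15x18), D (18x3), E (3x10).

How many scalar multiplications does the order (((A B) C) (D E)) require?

(A B): 10×19 by 19×15 → 10×15, cost 10·19·15 = 2850
((A B) C): 10×15 by 15×18 → 10×18, cost 10·15·18 = 2700; cumulative 5550
(D E): 18×3 by 3×10 → 18×10, cost 18·3·10 = 540
(((A B) C) (D E)): 10×18 by 18×10 → 10×10, cost 10·18·10 = 1800; cumulative 7890
Total: 7890 scalar multiplications.

7890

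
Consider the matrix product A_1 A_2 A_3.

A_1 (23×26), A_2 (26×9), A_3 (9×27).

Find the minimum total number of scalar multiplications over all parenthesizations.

10971

Order (A_1 (A_2 A_3)): (A_2 A_3): 26×9 by 9×27 → 26×27, cost 26·9·27 = 6318; (A_1 (A_2 A_3)): 23×26 by 26×27 → 23×27, cost 23·26·27 = 16146; cumulative 22464. Total 22464.
Order ((A_1 A_2) A_3): (A_1 A_2): 23×26 by 26×9 → 23×9, cost 23·26·9 = 5382; ((A_1 A_2) A_3): 23×9 by 9×27 → 23×27, cost 23·9·27 = 5589; cumulative 10971. Total 10971.
Minimum: 10971.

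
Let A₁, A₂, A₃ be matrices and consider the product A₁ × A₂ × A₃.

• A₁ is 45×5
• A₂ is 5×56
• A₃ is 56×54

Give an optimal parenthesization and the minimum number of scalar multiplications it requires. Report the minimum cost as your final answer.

27270

(A₁ × (A₂ × A₃)): cost 27270.
((A₁ × A₂) × A₃): cost 148680.
Optimal: (A₁ × (A₂ × A₃)) with cost 27270.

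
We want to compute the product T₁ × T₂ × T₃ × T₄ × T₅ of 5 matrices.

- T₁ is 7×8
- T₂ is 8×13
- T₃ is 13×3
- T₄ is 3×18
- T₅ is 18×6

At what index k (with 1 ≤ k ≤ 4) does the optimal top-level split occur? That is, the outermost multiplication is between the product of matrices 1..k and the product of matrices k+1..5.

3

Adjacent pairs: T₁T₂ = 7·8·13 = 728; T₂T₃ = 8·13·3 = 312; T₃T₄ = 13·3·18 = 702; T₄T₅ = 3·18·6 = 324.
Length 3: T₁..T₃: k=1: 0+312+7·8·3=480; k=2: 728+0+7·13·3=1001 → min 480 | T₂..T₄: k=2: 0+702+8·13·18=2574; k=3: 312+0+8·3·18=744 → min 744 | T₃..T₅: k=3: 0+324+13·3·6=558; k=4: 702+0+13·18·6=2106 → min 558.
Length 4: T₁..T₄: k=1: 0+744+7·8·18=1752; k=2: 728+702+7·13·18=3068; k=3: 480+0+7·3·18=858 → min 858 | T₂..T₅: k=2: 0+558+8·13·6=1182; k=3: 312+324+8·3·6=780; k=4: 744+0+8·18·6=1608 → min 780.
Top-level splits: k=1: (T₁..T₁)·(T₂..T₅) → 0+780+7·8·6 = 1116; k=2: (T₁..T₂)·(T₃..T₅) → 728+558+7·13·6 = 1832; k=3: (T₁..T₃)·(T₄..T₅) → 480+324+7·3·6 = 930; k=4: (T₁..T₄)·(T₅..T₅) → 858+0+7·18·6 = 1614.
Best split is after T₃, i.e. k = 3.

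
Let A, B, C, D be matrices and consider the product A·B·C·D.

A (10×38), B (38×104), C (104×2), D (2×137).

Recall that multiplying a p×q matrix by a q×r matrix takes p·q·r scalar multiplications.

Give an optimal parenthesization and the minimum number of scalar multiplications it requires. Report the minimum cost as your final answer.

11404

Adjacent pairs: AB = 10·38·104 = 39520; BC = 38·104·2 = 7904; CD = 104·2·137 = 28496.
Length 3: A..C: k=1: 0+7904+10·38·2=8664; k=2: 39520+0+10·104·2=41600 → min 8664 | B..D: k=2: 0+28496+38·104·137=569920; k=3: 7904+0+38·2·137=18316 → min 18316.
Length 4: A..D: k=1: 0+18316+10·38·137=70376; k=2: 39520+28496+10·104·137=210496; k=3: 8664+0+10·2·137=11404 → min 11404.
Optimal parenthesization: ((A·(B·C))·D) with cost 11404.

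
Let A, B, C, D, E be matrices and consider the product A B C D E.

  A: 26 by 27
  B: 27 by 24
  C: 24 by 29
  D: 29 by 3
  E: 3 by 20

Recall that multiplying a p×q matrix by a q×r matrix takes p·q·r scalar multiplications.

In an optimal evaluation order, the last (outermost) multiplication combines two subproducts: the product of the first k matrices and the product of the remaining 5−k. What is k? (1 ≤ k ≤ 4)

Adjacent pairs: AB = 26·27·24 = 16848; BC = 27·24·29 = 18792; CD = 24·29·3 = 2088; DE = 29·3·20 = 1740.
Length 3: A..C: k=1: 0+18792+26·27·29=39150; k=2: 16848+0+26·24·29=34944 → min 34944 | B..D: k=2: 0+2088+27·24·3=4032; k=3: 18792+0+27·29·3=21141 → min 4032 | C..E: k=3: 0+1740+24·29·20=15660; k=4: 2088+0+24·3·20=3528 → min 3528.
Length 4: A..D: k=1: 0+4032+26·27·3=6138; k=2: 16848+2088+26·24·3=20808; k=3: 34944+0+26·29·3=37206 → min 6138 | B..E: k=2: 0+3528+27·24·20=16488; k=3: 18792+1740+27·29·20=36192; k=4: 4032+0+27·3·20=5652 → min 5652.
Top-level splits: k=1: (A..A)·(B..E) → 0+5652+26·27·20 = 19692; k=2: (A..B)·(C..E) → 16848+3528+26·24·20 = 32856; k=3: (A..C)·(D..E) → 34944+1740+26·29·20 = 51764; k=4: (A..D)·(E..E) → 6138+0+26·3·20 = 7698.
Best split is after D, i.e. k = 4.

4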